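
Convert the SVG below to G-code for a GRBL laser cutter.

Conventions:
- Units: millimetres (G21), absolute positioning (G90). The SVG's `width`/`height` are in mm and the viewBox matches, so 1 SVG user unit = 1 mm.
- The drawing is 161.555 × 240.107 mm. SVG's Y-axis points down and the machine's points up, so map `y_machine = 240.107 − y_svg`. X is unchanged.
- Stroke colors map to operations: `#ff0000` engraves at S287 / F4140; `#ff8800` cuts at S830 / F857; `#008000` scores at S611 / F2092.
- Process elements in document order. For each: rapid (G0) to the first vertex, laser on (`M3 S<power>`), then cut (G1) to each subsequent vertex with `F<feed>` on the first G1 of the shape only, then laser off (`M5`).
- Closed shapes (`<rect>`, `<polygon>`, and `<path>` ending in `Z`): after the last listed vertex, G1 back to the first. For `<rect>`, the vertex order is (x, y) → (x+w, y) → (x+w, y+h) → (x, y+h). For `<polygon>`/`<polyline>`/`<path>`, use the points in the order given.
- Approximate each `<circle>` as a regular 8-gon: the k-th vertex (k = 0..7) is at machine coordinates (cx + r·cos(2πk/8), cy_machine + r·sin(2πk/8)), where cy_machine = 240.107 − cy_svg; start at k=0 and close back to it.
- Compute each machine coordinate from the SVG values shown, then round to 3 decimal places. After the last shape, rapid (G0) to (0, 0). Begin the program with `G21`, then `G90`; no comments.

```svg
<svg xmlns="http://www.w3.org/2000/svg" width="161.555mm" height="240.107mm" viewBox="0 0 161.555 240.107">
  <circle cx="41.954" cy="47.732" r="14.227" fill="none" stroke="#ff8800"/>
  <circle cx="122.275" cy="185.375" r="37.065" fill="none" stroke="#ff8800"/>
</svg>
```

G21
G90
G0 X56.181 Y192.375
M3 S830
G1 X52.014 Y202.435 F857
G1 X41.954 Y206.602
G1 X31.894 Y202.435
G1 X27.727 Y192.375
G1 X31.894 Y182.315
G1 X41.954 Y178.148
G1 X52.014 Y182.315
G1 X56.181 Y192.375
M5
G0 X159.340 Y54.732
M3 S830
G1 X148.484 Y80.941 F857
G1 X122.275 Y91.797
G1 X96.066 Y80.941
G1 X85.210 Y54.732
G1 X96.066 Y28.523
G1 X122.275 Y17.667
G1 X148.484 Y28.523
G1 X159.340 Y54.732
M5
G0 X0.000 Y0.000

1 u = 1 mm; y_m = 240.107 − y.

[1] `<circle>` circle, #ff8800→cut S830 F857: (56.181,192.375) → (52.014,202.435) → (41.954,206.602) → (31.894,202.435) → (27.727,192.375) → (31.894,182.315) → (41.954,178.148) → (52.014,182.315) → (56.181,192.375) (closed)

[2] `<circle>` circle, #ff8800→cut S830 F857: (159.340,54.732) → (148.484,80.941) → (122.275,91.797) → (96.066,80.941) → (85.210,54.732) → (96.066,28.523) → (122.275,17.667) → (148.484,28.523) → (159.340,54.732) (closed)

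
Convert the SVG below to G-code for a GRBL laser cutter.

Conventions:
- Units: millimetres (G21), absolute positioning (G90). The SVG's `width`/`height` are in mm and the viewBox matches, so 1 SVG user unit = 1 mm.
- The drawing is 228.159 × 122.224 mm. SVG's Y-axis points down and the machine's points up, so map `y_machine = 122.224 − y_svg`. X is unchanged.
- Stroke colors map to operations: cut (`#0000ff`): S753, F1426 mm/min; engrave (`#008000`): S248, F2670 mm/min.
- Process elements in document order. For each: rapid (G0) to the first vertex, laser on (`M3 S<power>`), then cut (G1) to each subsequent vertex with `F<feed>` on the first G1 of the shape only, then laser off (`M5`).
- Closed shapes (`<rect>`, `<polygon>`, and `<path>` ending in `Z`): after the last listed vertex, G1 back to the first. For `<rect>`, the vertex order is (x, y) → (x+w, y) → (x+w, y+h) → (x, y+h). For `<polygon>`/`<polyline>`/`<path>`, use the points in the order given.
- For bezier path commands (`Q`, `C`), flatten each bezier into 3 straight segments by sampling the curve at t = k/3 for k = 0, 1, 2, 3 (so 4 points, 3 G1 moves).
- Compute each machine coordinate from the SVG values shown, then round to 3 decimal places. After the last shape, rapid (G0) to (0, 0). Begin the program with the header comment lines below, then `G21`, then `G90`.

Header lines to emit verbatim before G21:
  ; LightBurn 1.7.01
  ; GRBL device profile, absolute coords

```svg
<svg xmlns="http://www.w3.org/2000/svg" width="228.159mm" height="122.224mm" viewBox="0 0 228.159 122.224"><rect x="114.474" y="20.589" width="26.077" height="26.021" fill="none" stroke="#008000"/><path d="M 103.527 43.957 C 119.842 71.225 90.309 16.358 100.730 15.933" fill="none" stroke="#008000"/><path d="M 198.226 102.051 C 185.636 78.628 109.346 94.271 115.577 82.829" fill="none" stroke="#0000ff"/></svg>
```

; LightBurn 1.7.01
; GRBL device profile, absolute coords
G21
G90
G0 X114.474 Y101.635
M3 S248
G1 X140.551 Y101.635 F2670
G1 X140.551 Y75.614
G1 X114.474 Y75.614
G1 X114.474 Y101.635
M5
G0 X103.527 Y78.267
M3 S248
G1 X107.737 Y73.319 F2670
G1 X100.449 Y92.777
G1 X100.730 Y106.291
M5
G0 X198.226 Y20.173
M3 S753
G1 X169.818 Y33.024 F1426
G1 X131.437 Y34.531
G1 X115.577 Y39.395
M5
G0 X0.000 Y0.000

Since the viewBox matches the mm dimensions, user units are millimetres directly. The only transform is the Y-flip y_m = 122.224 − y_svg.

Shape 1 is a rectangle drawn with `<rect>`. Its stroke #008000 means engrave at S248, F2670. After flipping Y the toolpath is (114.474,101.635) → (140.551,101.635) → (140.551,75.614) → (114.474,75.614) → (114.474,101.635), returning to the start.

Shape 2 is a cubic bezier drawn with `<path>`. Its stroke #008000 means engrave at S248, F2670. After flipping Y the toolpath is (103.527,78.267) → (107.737,73.319) → (100.449,92.777) → (100.730,106.291).

Shape 3 is a cubic bezier drawn with `<path>`. Its stroke #0000ff means cut at S753, F1426. After flipping Y the toolpath is (198.226,20.173) → (169.818,33.024) → (131.437,34.531) → (115.577,39.395).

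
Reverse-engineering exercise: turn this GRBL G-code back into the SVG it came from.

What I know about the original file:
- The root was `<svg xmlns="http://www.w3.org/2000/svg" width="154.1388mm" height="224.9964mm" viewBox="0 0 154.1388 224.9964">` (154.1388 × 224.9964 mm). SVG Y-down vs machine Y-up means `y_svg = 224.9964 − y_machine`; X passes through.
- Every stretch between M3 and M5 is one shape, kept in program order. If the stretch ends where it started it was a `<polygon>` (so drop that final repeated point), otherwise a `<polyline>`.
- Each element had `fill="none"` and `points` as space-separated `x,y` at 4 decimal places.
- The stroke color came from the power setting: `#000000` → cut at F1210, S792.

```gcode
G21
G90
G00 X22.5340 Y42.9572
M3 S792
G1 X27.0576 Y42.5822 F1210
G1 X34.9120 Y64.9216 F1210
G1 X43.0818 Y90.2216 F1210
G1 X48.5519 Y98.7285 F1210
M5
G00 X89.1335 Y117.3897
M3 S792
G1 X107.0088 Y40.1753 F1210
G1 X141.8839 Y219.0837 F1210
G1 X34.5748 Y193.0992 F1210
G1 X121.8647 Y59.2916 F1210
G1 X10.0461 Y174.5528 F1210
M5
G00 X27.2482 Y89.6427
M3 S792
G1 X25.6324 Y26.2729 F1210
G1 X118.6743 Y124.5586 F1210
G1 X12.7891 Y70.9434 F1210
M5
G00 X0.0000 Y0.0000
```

<svg xmlns="http://www.w3.org/2000/svg" width="154.1388mm" height="224.9964mm" viewBox="0 0 154.1388 224.9964">
  <polyline points="22.5340,182.0392 27.0576,182.4142 34.9120,160.0748 43.0818,134.7748 48.5519,126.2679" fill="none" stroke="#000000"/>
  <polyline points="89.1335,107.6067 107.0088,184.8211 141.8839,5.9127 34.5748,31.8972 121.8647,165.7048 10.0461,50.4436" fill="none" stroke="#000000"/>
  <polyline points="27.2482,135.3537 25.6324,198.7235 118.6743,100.4378 12.7891,154.0530" fill="none" stroke="#000000"/>
</svg>

Machine Y-up, SVG Y-down with viewBox height 224.9964, so y_svg = 224.9964 − y_machine; X carries over. Every run uses S792, so all elements get stroke `#000000` (cut).

Run 1: The run is open, so emit a `<polyline>` with points (Y-flipped): 22.5340,182.0392 27.0576,182.4142 34.9120,160.0748 43.0818,134.7748 48.5519,126.2679.

Run 2: The run is open, so emit a `<polyline>` with points (Y-flipped): 89.1335,107.6067 107.0088,184.8211 141.8839,5.9127 34.5748,31.8972 121.8647,165.7048 10.0461,50.4436.

Run 3: The run is open, so emit a `<polyline>` with points (Y-flipped): 27.2482,135.3537 25.6324,198.7235 118.6743,100.4378 12.7891,154.0530.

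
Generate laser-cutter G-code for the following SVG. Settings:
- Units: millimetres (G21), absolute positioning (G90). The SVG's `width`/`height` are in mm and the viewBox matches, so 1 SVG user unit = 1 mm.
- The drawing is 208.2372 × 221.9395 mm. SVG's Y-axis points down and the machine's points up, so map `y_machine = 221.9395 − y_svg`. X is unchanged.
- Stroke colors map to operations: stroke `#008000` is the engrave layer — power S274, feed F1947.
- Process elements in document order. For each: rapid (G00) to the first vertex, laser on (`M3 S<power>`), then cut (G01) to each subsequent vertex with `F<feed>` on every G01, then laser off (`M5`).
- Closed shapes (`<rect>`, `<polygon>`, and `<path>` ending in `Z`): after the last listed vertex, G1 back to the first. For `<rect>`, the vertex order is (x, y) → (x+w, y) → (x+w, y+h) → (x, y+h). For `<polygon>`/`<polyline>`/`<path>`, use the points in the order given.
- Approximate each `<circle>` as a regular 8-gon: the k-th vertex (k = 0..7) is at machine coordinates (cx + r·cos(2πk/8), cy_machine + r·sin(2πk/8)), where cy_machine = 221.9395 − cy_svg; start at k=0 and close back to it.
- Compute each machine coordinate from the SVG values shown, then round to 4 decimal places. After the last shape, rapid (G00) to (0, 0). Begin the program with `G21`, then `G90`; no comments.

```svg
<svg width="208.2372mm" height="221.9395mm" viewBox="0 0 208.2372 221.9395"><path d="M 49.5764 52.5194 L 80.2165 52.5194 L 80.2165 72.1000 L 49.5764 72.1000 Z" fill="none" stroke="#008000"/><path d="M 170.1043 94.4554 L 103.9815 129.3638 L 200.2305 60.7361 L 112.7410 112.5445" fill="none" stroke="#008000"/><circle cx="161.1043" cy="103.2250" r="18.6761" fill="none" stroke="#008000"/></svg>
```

G21
G90
G00 X49.5764 Y169.4201
M3 S274
G01 X80.2165 Y169.4201 F1947
G01 X80.2165 Y149.8395 F1947
G01 X49.5764 Y149.8395 F1947
G01 X49.5764 Y169.4201 F1947
M5
G00 X170.1043 Y127.4841
M3 S274
G01 X103.9815 Y92.5757 F1947
G01 X200.2305 Y161.2034 F1947
G01 X112.7410 Y109.3950 F1947
M5
G00 X179.7804 Y118.7145
M3 S274
G01 X174.3103 Y131.9205 F1947
G01 X161.1043 Y137.3906 F1947
G01 X147.8983 Y131.9205 F1947
G01 X142.4282 Y118.7145 F1947
G01 X147.8983 Y105.5085 F1947
G01 X161.1043 Y100.0384 F1947
G01 X174.3103 Y105.5085 F1947
G01 X179.7804 Y118.7145 F1947
M5
G00 X0.0000 Y0.0000

Since the viewBox matches the mm dimensions, user units are millimetres directly. The only transform is the Y-flip y_m = 221.9395 − y_svg.

Shape 1 is a rectangle drawn with `<path>`. Its stroke #008000 means engrave at S274, F1947. After flipping Y the toolpath is (49.5764,169.4201) → (80.2165,169.4201) → (80.2165,149.8395) → (49.5764,149.8395) → (49.5764,169.4201), returning to the start.

Shape 2 is a open polyline drawn with `<path>`. Its stroke #008000 means engrave at S274, F1947. After flipping Y the toolpath is (170.1043,127.4841) → (103.9815,92.5757) → (200.2305,161.2034) → (112.7410,109.3950).

Shape 3 is a circle drawn with `<circle>`. Its stroke #008000 means engrave at S274, F1947. After flipping Y the toolpath is (179.7804,118.7145) → (174.3103,131.9205) → (161.1043,137.3906) → (147.8983,131.9205) → (142.4282,118.7145) → (147.8983,105.5085) → (161.1043,100.0384) → (174.3103,105.5085) → (179.7804,118.7145), returning to the start.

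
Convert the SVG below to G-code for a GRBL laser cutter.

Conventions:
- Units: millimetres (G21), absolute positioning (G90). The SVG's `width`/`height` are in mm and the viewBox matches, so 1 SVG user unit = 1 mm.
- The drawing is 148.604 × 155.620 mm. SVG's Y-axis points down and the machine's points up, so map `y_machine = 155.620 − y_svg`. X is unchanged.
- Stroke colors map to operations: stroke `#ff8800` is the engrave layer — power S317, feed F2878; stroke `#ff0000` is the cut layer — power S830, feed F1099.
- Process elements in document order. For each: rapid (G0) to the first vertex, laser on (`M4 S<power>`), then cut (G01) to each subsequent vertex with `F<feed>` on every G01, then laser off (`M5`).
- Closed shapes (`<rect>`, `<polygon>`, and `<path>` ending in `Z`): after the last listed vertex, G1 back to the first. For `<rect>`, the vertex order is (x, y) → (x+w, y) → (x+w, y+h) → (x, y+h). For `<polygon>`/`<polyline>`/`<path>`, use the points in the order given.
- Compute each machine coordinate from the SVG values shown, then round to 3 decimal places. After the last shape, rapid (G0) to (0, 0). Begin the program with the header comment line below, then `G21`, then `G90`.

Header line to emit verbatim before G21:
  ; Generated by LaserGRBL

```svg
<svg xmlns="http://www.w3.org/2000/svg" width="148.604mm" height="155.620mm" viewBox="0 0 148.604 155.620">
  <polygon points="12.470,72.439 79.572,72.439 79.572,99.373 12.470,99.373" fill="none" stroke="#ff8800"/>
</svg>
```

1 u = 1 mm; y_m = 155.620 − y.

[1] `<polygon>` rectangle, #ff8800→engrave S317 F2878: (12.470,83.181) → (79.572,83.181) → (79.572,56.247) → (12.470,56.247) → (12.470,83.181) (closed)

; Generated by LaserGRBL
G21
G90
G0 X12.470 Y83.181
M4 S317
G01 X79.572 Y83.181 F2878
G01 X79.572 Y56.247 F2878
G01 X12.470 Y56.247 F2878
G01 X12.470 Y83.181 F2878
M5
G0 X0.000 Y0.000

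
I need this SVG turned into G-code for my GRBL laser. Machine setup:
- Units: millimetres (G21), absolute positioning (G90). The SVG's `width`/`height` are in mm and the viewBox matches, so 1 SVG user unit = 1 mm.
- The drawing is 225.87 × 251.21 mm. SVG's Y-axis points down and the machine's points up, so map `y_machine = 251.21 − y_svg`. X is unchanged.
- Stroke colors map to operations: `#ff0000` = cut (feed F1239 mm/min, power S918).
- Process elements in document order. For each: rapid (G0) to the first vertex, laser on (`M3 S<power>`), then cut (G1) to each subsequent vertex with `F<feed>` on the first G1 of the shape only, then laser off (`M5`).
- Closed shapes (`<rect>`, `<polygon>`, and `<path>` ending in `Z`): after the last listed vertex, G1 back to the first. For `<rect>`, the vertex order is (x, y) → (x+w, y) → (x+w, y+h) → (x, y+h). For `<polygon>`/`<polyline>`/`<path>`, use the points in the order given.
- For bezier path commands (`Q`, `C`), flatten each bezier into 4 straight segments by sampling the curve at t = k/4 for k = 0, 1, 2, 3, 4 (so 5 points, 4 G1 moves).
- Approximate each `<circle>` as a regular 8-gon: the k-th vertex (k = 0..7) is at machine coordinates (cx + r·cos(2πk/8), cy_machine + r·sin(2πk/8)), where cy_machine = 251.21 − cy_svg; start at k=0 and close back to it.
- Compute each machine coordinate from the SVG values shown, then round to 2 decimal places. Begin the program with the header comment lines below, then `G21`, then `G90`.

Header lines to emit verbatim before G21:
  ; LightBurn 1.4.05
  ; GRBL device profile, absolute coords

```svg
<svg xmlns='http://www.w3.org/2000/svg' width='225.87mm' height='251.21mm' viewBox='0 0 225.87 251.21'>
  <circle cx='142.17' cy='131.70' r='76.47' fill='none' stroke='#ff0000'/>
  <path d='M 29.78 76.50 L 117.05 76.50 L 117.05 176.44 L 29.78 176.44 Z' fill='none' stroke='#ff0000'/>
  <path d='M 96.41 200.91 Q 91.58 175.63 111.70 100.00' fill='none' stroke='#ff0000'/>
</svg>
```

; LightBurn 1.4.05
; GRBL device profile, absolute coords
G21
G90
G0 X218.64 Y119.51
M3 S918
G1 X196.24 Y173.58 F1239
G1 X142.17 Y195.98
G1 X88.10 Y173.58
G1 X65.70 Y119.51
G1 X88.10 Y65.44
G1 X142.17 Y43.04
G1 X196.24 Y65.44
G1 X218.64 Y119.51
M5
G0 X29.78 Y174.71
M3 S918
G1 X117.05 Y174.71 F1239
G1 X117.05 Y74.77
G1 X29.78 Y74.77
G1 X29.78 Y174.71
M5
G0 X96.41 Y50.30
M3 S918
G1 X95.55 Y66.09 F1239
G1 X97.82 Y88.17
G1 X103.20 Y116.54
G1 X111.70 Y151.21
M5

1 u = 1 mm; y_m = 251.21 − y.

[1] `<circle>` circle, #ff0000→cut S918 F1239: (218.64,119.51) → (196.24,173.58) → (142.17,195.98) → (88.10,173.58) → (65.70,119.51) → (88.10,65.44) → (142.17,43.04) → (196.24,65.44) → (218.64,119.51) (closed)

[2] `<path>` rectangle, #ff0000→cut S918 F1239: (29.78,174.71) → (117.05,174.71) → (117.05,74.77) → (29.78,74.77) → (29.78,174.71) (closed)

[3] `<path>` quadratic bezier, #ff0000→cut S918 F1239: (96.41,50.30) → (95.55,66.09) → (97.82,88.17) → (103.20,116.54) → (111.70,151.21)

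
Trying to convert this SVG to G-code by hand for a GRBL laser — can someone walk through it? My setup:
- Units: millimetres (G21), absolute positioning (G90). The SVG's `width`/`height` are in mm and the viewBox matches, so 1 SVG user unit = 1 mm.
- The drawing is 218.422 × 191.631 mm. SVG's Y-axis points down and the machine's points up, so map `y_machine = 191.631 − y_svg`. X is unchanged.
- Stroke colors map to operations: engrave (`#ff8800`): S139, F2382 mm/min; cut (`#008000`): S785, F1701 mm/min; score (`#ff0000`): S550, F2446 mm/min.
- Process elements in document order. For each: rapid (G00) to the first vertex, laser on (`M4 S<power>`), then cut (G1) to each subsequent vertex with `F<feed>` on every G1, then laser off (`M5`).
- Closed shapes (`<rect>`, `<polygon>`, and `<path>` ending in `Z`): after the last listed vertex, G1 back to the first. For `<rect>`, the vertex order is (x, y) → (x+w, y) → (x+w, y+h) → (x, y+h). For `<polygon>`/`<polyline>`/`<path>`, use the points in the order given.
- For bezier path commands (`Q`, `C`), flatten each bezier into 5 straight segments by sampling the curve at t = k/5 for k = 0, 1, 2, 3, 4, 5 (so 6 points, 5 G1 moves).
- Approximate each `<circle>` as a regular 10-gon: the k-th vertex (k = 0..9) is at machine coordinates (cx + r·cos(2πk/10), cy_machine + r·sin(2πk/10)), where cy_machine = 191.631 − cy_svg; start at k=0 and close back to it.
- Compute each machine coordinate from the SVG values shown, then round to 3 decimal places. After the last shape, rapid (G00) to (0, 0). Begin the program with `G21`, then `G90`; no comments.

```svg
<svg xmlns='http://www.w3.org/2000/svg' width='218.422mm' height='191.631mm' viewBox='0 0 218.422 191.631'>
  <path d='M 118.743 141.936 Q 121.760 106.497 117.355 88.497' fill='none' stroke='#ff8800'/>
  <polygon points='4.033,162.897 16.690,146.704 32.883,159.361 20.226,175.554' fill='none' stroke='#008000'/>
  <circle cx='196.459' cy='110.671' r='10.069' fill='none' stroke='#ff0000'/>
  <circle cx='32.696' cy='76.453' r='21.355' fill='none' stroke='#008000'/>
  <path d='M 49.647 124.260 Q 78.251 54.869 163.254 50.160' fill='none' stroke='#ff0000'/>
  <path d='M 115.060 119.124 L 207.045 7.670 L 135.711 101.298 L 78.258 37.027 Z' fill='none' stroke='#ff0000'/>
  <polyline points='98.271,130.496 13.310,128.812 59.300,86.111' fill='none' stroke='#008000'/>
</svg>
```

Since the viewBox matches the mm dimensions, user units are millimetres directly. The only transform is the Y-flip y_m = 191.631 − y_svg.

Shape 1 is a quadratic bezier drawn with `<path>`. Its stroke #ff8800 means engrave at S139, F2382. After flipping Y the toolpath is (118.743,49.695) → (119.653,63.173) → (119.969,75.256) → (119.691,85.944) → (118.820,95.236) → (117.355,103.134).

Shape 2 is a regular polygon drawn with `<polygon>`. Its stroke #008000 means cut at S785, F1701. After flipping Y the toolpath is (4.033,28.734) → (16.690,44.927) → (32.883,32.270) → (20.226,16.077) → (4.033,28.734), returning to the start.

Shape 3 is a circle drawn with `<circle>`. Its stroke #ff0000 means score at S550, F2446. After flipping Y the toolpath is (206.528,80.960) → (204.605,86.878) → (199.570,90.536) → (193.348,90.536) → (188.313,86.878) → (186.390,80.960) → (188.313,75.042) → (193.348,71.384) → (199.570,71.384) → (204.605,75.042) → (206.528,80.960), returning to the start.

Shape 4 is a circle drawn with `<circle>`. Its stroke #008000 means cut at S785, F1701. After flipping Y the toolpath is (54.051,115.178) → (49.973,127.730) → (39.295,135.488) → (26.097,135.488) → (15.419,127.730) → (11.341,115.178) → (15.419,102.626) → (26.097,94.868) → (39.295,94.868) → (49.973,102.626) → (54.051,115.178), returning to the start.

Shape 5 is a quadratic bezier drawn with `<path>`. Its stroke #ff0000 means score at S550, F2446. After flipping Y the toolpath is (49.647,67.371) → (63.345,92.540) → (81.554,112.535) → (104.275,127.355) → (131.509,137.000) → (163.254,141.471).

Shape 6 is a closed polygon drawn with `<path>`. Its stroke #ff0000 means score at S550, F2446. After flipping Y the toolpath is (115.060,72.507) → (207.045,183.961) → (135.711,90.333) → (78.258,154.604) → (115.060,72.507), returning to the start.

Shape 7 is a open polyline drawn with `<polyline>`. Its stroke #008000 means cut at S785, F1701. After flipping Y the toolpath is (98.271,61.135) → (13.310,62.819) → (59.300,105.520).

G21
G90
G00 X118.743 Y49.695
M4 S139
G1 X119.653 Y63.173 F2382
G1 X119.969 Y75.256 F2382
G1 X119.691 Y85.944 F2382
G1 X118.820 Y95.236 F2382
G1 X117.355 Y103.134 F2382
M5
G00 X4.033 Y28.734
M4 S785
G1 X16.690 Y44.927 F1701
G1 X32.883 Y32.270 F1701
G1 X20.226 Y16.077 F1701
G1 X4.033 Y28.734 F1701
M5
G00 X206.528 Y80.960
M4 S550
G1 X204.605 Y86.878 F2446
G1 X199.570 Y90.536 F2446
G1 X193.348 Y90.536 F2446
G1 X188.313 Y86.878 F2446
G1 X186.390 Y80.960 F2446
G1 X188.313 Y75.042 F2446
G1 X193.348 Y71.384 F2446
G1 X199.570 Y71.384 F2446
G1 X204.605 Y75.042 F2446
G1 X206.528 Y80.960 F2446
M5
G00 X54.051 Y115.178
M4 S785
G1 X49.973 Y127.730 F1701
G1 X39.295 Y135.488 F1701
G1 X26.097 Y135.488 F1701
G1 X15.419 Y127.730 F1701
G1 X11.341 Y115.178 F1701
G1 X15.419 Y102.626 F1701
G1 X26.097 Y94.868 F1701
G1 X39.295 Y94.868 F1701
G1 X49.973 Y102.626 F1701
G1 X54.051 Y115.178 F1701
M5
G00 X49.647 Y67.371
M4 S550
G1 X63.345 Y92.540 F2446
G1 X81.554 Y112.535 F2446
G1 X104.275 Y127.355 F2446
G1 X131.509 Y137.000 F2446
G1 X163.254 Y141.471 F2446
M5
G00 X115.060 Y72.507
M4 S550
G1 X207.045 Y183.961 F2446
G1 X135.711 Y90.333 F2446
G1 X78.258 Y154.604 F2446
G1 X115.060 Y72.507 F2446
M5
G00 X98.271 Y61.135
M4 S785
G1 X13.310 Y62.819 F1701
G1 X59.300 Y105.520 F1701
M5
G00 X0.000 Y0.000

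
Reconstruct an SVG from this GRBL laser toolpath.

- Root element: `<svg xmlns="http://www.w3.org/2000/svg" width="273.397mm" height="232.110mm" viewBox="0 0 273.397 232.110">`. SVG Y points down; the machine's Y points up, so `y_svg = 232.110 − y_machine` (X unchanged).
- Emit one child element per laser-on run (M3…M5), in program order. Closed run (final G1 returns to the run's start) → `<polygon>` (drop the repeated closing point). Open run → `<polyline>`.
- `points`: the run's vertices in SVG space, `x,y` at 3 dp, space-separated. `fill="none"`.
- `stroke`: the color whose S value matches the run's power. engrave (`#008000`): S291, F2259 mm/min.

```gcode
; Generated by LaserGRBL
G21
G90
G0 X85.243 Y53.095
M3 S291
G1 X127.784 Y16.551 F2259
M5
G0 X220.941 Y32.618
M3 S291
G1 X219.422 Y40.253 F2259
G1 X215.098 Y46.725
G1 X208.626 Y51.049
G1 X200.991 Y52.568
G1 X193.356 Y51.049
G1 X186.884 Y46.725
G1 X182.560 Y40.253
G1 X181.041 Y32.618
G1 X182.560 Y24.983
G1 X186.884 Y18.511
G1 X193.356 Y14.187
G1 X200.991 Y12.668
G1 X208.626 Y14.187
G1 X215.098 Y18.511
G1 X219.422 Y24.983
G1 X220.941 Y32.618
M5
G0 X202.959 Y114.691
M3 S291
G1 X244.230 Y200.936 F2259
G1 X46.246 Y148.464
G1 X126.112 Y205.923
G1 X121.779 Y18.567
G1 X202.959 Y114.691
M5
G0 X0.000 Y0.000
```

y_svg = 232.110 − y_m. Every run uses S291, so all elements get stroke `#008000` (engrave).

[1] open run; points: 85.243,179.015 127.784,215.559

[2] closed run; points: 220.941,199.492 219.422,191.857 215.098,185.385 208.626,181.061 200.991,179.542 193.356,181.061 186.884,185.385 182.560,191.857 181.041,199.492 182.560,207.127 186.884,213.599 193.356,217.923 200.991,219.442 208.626,217.923 215.098,213.599 219.422,207.127

[3] closed run; points: 202.959,117.419 244.230,31.174 46.246,83.646 126.112,26.187 121.779,213.543

<svg xmlns="http://www.w3.org/2000/svg" width="273.397mm" height="232.110mm" viewBox="0 0 273.397 232.110">
  <polyline points="85.243,179.015 127.784,215.559" fill="none" stroke="#008000"/>
  <polygon points="220.941,199.492 219.422,191.857 215.098,185.385 208.626,181.061 200.991,179.542 193.356,181.061 186.884,185.385 182.560,191.857 181.041,199.492 182.560,207.127 186.884,213.599 193.356,217.923 200.991,219.442 208.626,217.923 215.098,213.599 219.422,207.127" fill="none" stroke="#008000"/>
  <polygon points="202.959,117.419 244.230,31.174 46.246,83.646 126.112,26.187 121.779,213.543" fill="none" stroke="#008000"/>
</svg>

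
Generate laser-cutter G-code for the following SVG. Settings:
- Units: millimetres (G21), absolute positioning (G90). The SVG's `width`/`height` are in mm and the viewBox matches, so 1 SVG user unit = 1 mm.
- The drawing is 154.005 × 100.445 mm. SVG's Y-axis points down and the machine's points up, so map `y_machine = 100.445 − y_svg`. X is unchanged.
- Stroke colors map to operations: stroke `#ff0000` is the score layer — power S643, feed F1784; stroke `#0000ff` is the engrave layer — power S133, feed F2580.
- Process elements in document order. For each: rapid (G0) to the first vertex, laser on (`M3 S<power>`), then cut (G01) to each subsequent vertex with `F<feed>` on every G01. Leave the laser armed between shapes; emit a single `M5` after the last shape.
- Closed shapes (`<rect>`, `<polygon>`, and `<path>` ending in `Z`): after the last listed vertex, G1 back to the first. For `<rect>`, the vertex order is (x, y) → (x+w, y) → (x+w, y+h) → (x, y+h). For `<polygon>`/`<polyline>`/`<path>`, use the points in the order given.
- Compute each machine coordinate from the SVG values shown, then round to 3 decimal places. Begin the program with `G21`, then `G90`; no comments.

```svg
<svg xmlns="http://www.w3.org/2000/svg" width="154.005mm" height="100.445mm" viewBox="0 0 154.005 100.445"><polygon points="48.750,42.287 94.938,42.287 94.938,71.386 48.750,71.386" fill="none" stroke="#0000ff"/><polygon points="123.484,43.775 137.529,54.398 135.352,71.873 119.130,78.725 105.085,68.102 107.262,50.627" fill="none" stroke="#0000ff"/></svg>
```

G21
G90
G0 X48.750 Y58.158
M3 S133
G01 X94.938 Y58.158 F2580
G01 X94.938 Y29.059 F2580
G01 X48.750 Y29.059 F2580
G01 X48.750 Y58.158 F2580
G0 X123.484 Y56.670
M3 S133
G01 X137.529 Y46.047 F2580
G01 X135.352 Y28.572 F2580
G01 X119.130 Y21.720 F2580
G01 X105.085 Y32.343 F2580
G01 X107.262 Y49.818 F2580
G01 X123.484 Y56.670 F2580
M5

Since the viewBox matches the mm dimensions, user units are millimetres directly. The only transform is the Y-flip y_m = 100.445 − y_svg.

Shape 1 is a rectangle drawn with `<polygon>`. Its stroke #0000ff means engrave at S133, F2580. After flipping Y the toolpath is (48.750,58.158) → (94.938,58.158) → (94.938,29.059) → (48.750,29.059) → (48.750,58.158), returning to the start.

Shape 2 is a regular polygon drawn with `<polygon>`. Its stroke #0000ff means engrave at S133, F2580. After flipping Y the toolpath is (123.484,56.670) → (137.529,46.047) → (135.352,28.572) → (119.130,21.720) → (105.085,32.343) → (107.262,49.818) → (123.484,56.670), returning to the start.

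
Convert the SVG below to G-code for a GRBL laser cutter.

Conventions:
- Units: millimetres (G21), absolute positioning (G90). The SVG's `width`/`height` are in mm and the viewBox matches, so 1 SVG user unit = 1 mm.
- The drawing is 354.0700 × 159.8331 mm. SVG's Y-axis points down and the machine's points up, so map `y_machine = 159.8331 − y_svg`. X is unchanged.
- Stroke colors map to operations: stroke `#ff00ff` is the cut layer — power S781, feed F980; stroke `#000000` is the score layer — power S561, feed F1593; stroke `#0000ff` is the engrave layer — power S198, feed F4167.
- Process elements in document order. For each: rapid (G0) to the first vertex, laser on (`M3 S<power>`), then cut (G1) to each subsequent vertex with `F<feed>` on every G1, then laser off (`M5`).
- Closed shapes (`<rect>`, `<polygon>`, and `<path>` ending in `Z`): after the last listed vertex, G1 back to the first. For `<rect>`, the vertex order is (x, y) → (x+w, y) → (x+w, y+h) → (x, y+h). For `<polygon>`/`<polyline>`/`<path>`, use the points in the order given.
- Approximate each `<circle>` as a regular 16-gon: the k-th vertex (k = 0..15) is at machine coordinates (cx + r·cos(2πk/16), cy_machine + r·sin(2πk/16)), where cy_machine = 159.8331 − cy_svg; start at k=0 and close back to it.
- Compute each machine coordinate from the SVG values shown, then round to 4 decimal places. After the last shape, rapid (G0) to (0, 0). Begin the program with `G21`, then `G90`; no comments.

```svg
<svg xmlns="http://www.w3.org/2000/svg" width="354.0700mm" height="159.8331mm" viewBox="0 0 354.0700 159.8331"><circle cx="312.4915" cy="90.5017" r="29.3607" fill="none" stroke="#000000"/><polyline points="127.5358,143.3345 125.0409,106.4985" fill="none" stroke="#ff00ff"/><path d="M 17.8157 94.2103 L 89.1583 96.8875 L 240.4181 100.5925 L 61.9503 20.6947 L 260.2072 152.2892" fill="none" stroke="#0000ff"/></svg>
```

1 u = 1 mm; y_m = 159.8331 − y.

[1] `<circle>` circle, #000000→score S561 F1593: (341.8522,69.3314) → (339.6172,80.5673) → (333.2527,90.0926) → (323.7274,96.4571) → (312.4915,98.6921) → (301.2556,96.4571) → (291.7303,90.0926) → (285.3658,80.5673) → (283.1308,69.3314) → (285.3658,58.0955) → (291.7303,48.5702) → (301.2556,42.2057) → (312.4915,39.9707) → (323.7274,42.2057) → (333.2527,48.5702) → (339.6172,58.0955) → (341.8522,69.3314) (closed)

[2] `<polyline>` line segment, #ff00ff→cut S781 F980: (127.5358,16.4986) → (125.0409,53.3346)

[3] `<path>` open polyline, #0000ff→engrave S198 F4167: (17.8157,65.6228) → (89.1583,62.9456) → (240.4181,59.2406) → (61.9503,139.1384) → (260.2072,7.5439)

G21
G90
G0 X341.8522 Y69.3314
M3 S561
G1 X339.6172 Y80.5673 F1593
G1 X333.2527 Y90.0926 F1593
G1 X323.7274 Y96.4571 F1593
G1 X312.4915 Y98.6921 F1593
G1 X301.2556 Y96.4571 F1593
G1 X291.7303 Y90.0926 F1593
G1 X285.3658 Y80.5673 F1593
G1 X283.1308 Y69.3314 F1593
G1 X285.3658 Y58.0955 F1593
G1 X291.7303 Y48.5702 F1593
G1 X301.2556 Y42.2057 F1593
G1 X312.4915 Y39.9707 F1593
G1 X323.7274 Y42.2057 F1593
G1 X333.2527 Y48.5702 F1593
G1 X339.6172 Y58.0955 F1593
G1 X341.8522 Y69.3314 F1593
M5
G0 X127.5358 Y16.4986
M3 S781
G1 X125.0409 Y53.3346 F980
M5
G0 X17.8157 Y65.6228
M3 S198
G1 X89.1583 Y62.9456 F4167
G1 X240.4181 Y59.2406 F4167
G1 X61.9503 Y139.1384 F4167
G1 X260.2072 Y7.5439 F4167
M5
G0 X0.0000 Y0.0000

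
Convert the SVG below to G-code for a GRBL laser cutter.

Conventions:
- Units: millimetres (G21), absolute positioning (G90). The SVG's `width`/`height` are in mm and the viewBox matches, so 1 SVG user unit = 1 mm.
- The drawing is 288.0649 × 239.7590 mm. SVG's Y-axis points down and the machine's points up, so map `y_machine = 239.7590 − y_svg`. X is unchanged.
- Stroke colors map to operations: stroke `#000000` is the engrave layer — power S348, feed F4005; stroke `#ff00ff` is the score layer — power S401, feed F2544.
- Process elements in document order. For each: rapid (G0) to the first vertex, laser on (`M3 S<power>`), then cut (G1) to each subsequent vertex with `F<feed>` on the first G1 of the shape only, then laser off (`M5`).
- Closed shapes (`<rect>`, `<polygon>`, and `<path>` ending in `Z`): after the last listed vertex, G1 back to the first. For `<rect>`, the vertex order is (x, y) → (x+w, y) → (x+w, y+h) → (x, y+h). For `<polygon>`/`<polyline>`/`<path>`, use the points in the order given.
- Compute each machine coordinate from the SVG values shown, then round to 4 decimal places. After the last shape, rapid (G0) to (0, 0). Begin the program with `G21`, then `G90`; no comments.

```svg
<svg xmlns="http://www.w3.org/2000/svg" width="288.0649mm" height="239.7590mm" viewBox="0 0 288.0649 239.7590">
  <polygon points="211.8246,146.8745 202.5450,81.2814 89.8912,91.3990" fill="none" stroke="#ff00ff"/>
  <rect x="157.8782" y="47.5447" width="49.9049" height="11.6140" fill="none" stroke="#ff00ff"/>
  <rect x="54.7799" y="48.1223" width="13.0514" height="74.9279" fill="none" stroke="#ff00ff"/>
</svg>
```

viewBox `0 0 288.0649 239.7590` with mm width/height → 1 unit = 1 mm. Flip: y_m = 239.7590 − y_svg.

**Shape 1** — `<polygon>` closed polygon, stroke `#ff00ff` → score (S401, F2544). Machine vertices: (211.8246,92.8845) → (202.5450,158.4776) → (89.8912,148.3600) → (211.8246,92.8845). Closed: final G1 returns to the first vertex.

**Shape 2** — `<rect>` rectangle, stroke `#ff00ff` → score (S401, F2544). Machine vertices: (157.8782,192.2143) → (207.7831,192.2143) → (207.7831,180.6003) → (157.8782,180.6003) → (157.8782,192.2143). Closed: final G1 returns to the first vertex.

**Shape 3** — `<rect>` rectangle, stroke `#ff00ff` → score (S401, F2544). Machine vertices: (54.7799,191.6367) → (67.8313,191.6367) → (67.8313,116.7088) → (54.7799,116.7088) → (54.7799,191.6367). Closed: final G1 returns to the first vertex.

G21
G90
G0 X211.8246 Y92.8845
M3 S401
G1 X202.5450 Y158.4776 F2544
G1 X89.8912 Y148.3600
G1 X211.8246 Y92.8845
M5
G0 X157.8782 Y192.2143
M3 S401
G1 X207.7831 Y192.2143 F2544
G1 X207.7831 Y180.6003
G1 X157.8782 Y180.6003
G1 X157.8782 Y192.2143
M5
G0 X54.7799 Y191.6367
M3 S401
G1 X67.8313 Y191.6367 F2544
G1 X67.8313 Y116.7088
G1 X54.7799 Y116.7088
G1 X54.7799 Y191.6367
M5
G0 X0.0000 Y0.0000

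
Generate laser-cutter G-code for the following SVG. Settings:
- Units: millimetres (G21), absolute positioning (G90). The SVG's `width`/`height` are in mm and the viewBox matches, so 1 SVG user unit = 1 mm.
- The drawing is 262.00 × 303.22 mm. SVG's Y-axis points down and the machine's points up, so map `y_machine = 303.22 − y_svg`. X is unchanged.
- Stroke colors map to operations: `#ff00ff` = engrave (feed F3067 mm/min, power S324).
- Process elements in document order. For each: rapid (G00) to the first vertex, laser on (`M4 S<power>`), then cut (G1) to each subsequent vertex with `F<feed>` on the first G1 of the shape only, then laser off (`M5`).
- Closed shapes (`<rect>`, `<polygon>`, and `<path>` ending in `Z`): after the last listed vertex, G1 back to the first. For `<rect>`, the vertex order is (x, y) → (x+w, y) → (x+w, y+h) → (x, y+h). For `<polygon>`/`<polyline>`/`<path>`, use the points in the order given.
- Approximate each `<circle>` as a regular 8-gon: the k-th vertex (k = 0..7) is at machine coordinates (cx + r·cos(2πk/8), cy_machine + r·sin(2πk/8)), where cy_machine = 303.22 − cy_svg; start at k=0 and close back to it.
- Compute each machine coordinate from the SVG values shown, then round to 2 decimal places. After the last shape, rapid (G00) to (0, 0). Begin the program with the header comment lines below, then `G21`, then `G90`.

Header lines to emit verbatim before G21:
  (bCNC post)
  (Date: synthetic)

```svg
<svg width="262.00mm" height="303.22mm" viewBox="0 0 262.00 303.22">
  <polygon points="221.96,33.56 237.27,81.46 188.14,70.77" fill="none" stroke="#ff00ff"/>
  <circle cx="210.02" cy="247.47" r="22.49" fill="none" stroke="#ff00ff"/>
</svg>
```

(bCNC post)
(Date: synthetic)
G21
G90
G00 X221.96 Y269.66
M4 S324
G1 X237.27 Y221.76 F3067
G1 X188.14 Y232.45
G1 X221.96 Y269.66
M5
G00 X232.51 Y55.75
M4 S324
G1 X225.92 Y71.65 F3067
G1 X210.02 Y78.24
G1 X194.12 Y71.65
G1 X187.53 Y55.75
G1 X194.12 Y39.85
G1 X210.02 Y33.26
G1 X225.92 Y39.85
G1 X232.51 Y55.75
M5
G00 X0.00 Y0.00

1 u = 1 mm; y_m = 303.22 − y.

[1] `<polygon>` regular polygon, #ff00ff→engrave S324 F3067: (221.96,269.66) → (237.27,221.76) → (188.14,232.45) → (221.96,269.66) (closed)

[2] `<circle>` circle, #ff00ff→engrave S324 F3067: (232.51,55.75) → (225.92,71.65) → (210.02,78.24) → (194.12,71.65) → (187.53,55.75) → (194.12,39.85) → (210.02,33.26) → (225.92,39.85) → (232.51,55.75) (closed)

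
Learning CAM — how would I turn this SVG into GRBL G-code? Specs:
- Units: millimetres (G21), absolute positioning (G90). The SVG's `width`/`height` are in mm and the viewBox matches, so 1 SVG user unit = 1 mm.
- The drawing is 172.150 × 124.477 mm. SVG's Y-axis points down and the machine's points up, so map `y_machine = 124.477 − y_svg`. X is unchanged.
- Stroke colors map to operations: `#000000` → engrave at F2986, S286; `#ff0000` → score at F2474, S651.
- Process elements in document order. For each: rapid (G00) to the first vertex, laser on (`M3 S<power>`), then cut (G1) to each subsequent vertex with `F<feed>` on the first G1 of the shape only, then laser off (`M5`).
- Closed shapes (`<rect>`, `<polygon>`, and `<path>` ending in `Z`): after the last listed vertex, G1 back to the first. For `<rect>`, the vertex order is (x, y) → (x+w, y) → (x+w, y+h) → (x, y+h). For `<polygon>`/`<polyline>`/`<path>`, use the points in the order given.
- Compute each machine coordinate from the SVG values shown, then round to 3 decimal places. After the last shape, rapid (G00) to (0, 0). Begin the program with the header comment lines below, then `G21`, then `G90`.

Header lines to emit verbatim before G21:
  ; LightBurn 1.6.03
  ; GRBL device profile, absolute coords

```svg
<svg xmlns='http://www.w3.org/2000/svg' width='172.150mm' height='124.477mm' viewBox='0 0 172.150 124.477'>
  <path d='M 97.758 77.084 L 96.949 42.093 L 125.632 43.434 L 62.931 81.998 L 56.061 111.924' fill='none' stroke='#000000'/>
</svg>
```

Since the viewBox matches the mm dimensions, user units are millimetres directly. The only transform is the Y-flip y_m = 124.477 − y_svg.

Shape 1 is a open polyline drawn with `<path>`. Its stroke #000000 means engrave at S286, F2986. After flipping Y the toolpath is (97.758,47.393) → (96.949,82.384) → (125.632,81.043) → (62.931,42.479) → (56.061,12.553).

; LightBurn 1.6.03
; GRBL device profile, absolute coords
G21
G90
G00 X97.758 Y47.393
M3 S286
G1 X96.949 Y82.384 F2986
G1 X125.632 Y81.043
G1 X62.931 Y42.479
G1 X56.061 Y12.553
M5
G00 X0.000 Y0.000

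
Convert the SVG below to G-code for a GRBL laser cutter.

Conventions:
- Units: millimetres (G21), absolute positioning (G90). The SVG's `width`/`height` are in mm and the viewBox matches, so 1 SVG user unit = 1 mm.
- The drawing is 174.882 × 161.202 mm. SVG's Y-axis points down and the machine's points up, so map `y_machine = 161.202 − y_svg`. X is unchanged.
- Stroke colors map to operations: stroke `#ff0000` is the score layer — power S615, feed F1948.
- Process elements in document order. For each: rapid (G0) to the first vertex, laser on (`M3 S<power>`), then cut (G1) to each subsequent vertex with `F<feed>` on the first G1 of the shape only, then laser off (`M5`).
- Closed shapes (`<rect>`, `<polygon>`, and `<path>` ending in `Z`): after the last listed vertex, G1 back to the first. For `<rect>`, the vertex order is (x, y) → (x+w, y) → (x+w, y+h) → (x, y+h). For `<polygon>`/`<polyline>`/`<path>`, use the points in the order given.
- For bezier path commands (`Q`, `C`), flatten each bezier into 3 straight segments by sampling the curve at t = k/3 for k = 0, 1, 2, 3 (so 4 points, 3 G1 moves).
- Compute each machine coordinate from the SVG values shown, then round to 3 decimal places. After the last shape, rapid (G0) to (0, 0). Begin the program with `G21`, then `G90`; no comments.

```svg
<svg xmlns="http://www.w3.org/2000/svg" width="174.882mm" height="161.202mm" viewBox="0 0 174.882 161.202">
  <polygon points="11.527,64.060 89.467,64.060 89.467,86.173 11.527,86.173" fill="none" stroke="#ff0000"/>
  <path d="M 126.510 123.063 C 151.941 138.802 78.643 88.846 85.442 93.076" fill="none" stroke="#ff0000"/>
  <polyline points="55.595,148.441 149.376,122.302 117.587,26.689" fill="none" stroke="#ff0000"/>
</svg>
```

G21
G90
G0 X11.527 Y97.142
M3 S615
G1 X89.467 Y97.142 F1948
G1 X89.467 Y75.029
G1 X11.527 Y75.029
G1 X11.527 Y97.142
M5
G0 X126.510 Y38.139
M3 S615
G1 X125.655 Y39.858 F1948
G1 X98.719 Y58.734
G1 X85.442 Y68.126
M5
G0 X55.595 Y12.761
M3 S615
G1 X149.376 Y38.900 F1948
G1 X117.587 Y134.513
M5
G0 X0.000 Y0.000

Since the viewBox matches the mm dimensions, user units are millimetres directly. The only transform is the Y-flip y_m = 161.202 − y_svg.

Shape 1 is a rectangle drawn with `<polygon>`. Its stroke #ff0000 means score at S615, F1948. After flipping Y the toolpath is (11.527,97.142) → (89.467,97.142) → (89.467,75.029) → (11.527,75.029) → (11.527,97.142), returning to the start.

Shape 2 is a cubic bezier drawn with `<path>`. Its stroke #ff0000 means score at S615, F1948. After flipping Y the toolpath is (126.510,38.139) → (125.655,39.858) → (98.719,58.734) → (85.442,68.126).

Shape 3 is a open polyline drawn with `<polyline>`. Its stroke #ff0000 means score at S615, F1948. After flipping Y the toolpath is (55.595,12.761) → (149.376,38.900) → (117.587,134.513).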